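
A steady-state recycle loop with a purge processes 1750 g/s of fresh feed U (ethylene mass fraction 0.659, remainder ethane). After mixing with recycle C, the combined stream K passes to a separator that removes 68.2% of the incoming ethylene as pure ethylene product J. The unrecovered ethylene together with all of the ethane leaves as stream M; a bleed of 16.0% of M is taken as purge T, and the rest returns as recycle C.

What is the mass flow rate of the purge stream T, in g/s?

ethane enters only via U and leaves only via the purge: 1750×0.341 = 0.160×(ethane in M), and the separator passes all ethane, so ethane in K = ethane in M = 3729.7 g/s.
ethylene in K: m_A = 1750×0.659 + (1−0.160)·(1−0.682)·m_A, so m_A = 1153.2/0.7329 = 1573.6 g/s.
M = (1−0.682)×1573.6 + 3729.7 = 4230.1 g/s.
Purge T = 0.160×4230.1 = 676.81 g/s.

676.8 g/s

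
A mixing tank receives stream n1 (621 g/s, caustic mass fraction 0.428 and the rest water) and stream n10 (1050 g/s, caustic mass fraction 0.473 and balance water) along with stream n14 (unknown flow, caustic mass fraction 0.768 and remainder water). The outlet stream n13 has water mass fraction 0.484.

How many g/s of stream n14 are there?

396 g/s

Let n14 be the unknown flow. Total out = 1671 + n14.
water balance: 908.56 + 0.232·n14 = 0.484·(1671 + n14)
(0.232 − 0.484)·n14 = 0.484×1671 − 908.56 = -99.798
n14 = -99.798 / -0.252 = 396.02 g/s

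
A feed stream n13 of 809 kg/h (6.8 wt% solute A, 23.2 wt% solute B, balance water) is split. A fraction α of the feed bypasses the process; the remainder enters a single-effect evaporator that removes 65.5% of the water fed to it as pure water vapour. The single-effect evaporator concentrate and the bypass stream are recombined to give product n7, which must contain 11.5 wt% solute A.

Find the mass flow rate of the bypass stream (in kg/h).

87.88 kg/h

All 809×0.068 = 55.012 kg/h of solute A reaches n7, so n7 = 55.012/0.115 = 478.37 kg/h and vapour = 330.63 kg/h.
The evaporator receives (1−α)·809 of feed at 0.700 water and removes 0.655 of that water:
0.655×0.700×(1−α)×809 = 330.63
(1−α) = 330.63/370.93 = 0.8914;  α = 0.1086.
Bypass flow = 0.1086×809 = 87.877 kg/h.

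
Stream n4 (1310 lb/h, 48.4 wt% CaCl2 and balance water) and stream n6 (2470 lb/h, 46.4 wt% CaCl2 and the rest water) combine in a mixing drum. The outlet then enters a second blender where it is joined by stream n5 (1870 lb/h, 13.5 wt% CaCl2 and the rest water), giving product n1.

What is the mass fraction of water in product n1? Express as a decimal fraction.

0.6403

Overall, product flow = 5650 lb/h.
water in = 1310×0.516 + 2470×0.536 + 1870×0.865 = 3617.4 lb/h.
water fraction in n1 = 0.6403.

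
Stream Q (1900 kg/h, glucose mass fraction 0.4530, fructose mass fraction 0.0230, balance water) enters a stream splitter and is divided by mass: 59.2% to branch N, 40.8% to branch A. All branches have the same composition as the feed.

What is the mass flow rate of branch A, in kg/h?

775.2 kg/h

Branch A flow = 0.408×1900 = 775.2 kg/h.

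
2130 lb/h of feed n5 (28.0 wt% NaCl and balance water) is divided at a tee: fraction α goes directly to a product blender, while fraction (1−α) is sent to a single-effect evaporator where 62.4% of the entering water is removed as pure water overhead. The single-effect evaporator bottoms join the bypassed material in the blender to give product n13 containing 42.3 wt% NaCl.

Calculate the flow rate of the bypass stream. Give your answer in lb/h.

All 2130×0.280 = 596.4 lb/h of NaCl reaches n13, so n13 = 596.4/0.423 = 1409.9 lb/h and vapour = 720.07 lb/h.
The evaporator receives (1−α)·2130 of feed at 0.720 water and removes 0.624 of that water:
0.624×0.720×(1−α)×2130 = 720.07
(1−α) = 720.07/956.97 = 0.7525;  α = 0.2475.
Bypass flow = 0.2475×2130 = 527.28 lb/h.

527.3 lb/h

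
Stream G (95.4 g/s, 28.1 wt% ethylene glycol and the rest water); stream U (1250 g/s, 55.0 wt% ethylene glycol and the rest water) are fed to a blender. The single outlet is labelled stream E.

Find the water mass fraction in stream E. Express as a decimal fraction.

Total flow out = 95.4 + 1250 = 1345.4 g/s.
water in = 95.4×0.719 + 1250×0.450 = 631.09 g/s.
water mass fraction in E = 631.09/1345.4 = 0.469.

0.469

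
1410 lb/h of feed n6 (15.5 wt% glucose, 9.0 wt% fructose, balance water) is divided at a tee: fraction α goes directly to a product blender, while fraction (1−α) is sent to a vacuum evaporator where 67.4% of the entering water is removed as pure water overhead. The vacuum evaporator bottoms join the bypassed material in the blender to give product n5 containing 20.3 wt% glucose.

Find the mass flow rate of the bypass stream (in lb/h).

754.8 lb/h

All 1410×0.155 = 218.55 lb/h of glucose reaches n5, so n5 = 218.55/0.203 = 1076.6 lb/h and vapour = 333.4 lb/h.
The evaporator receives (1−α)·1410 of feed at 0.755 water and removes 0.674 of that water:
0.674×0.755×(1−α)×1410 = 333.4
(1−α) = 333.4/717.51 = 0.4647;  α = 0.5353.
Bypass flow = 0.5353×1410 = 754.82 lb/h.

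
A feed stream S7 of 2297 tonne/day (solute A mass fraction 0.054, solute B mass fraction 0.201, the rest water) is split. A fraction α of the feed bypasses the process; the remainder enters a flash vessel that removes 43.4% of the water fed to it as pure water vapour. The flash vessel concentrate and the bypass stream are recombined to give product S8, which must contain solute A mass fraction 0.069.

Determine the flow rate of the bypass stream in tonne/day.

All 2297×0.054 = 124.04 tonne/day of solute A reaches S8, so S8 = 124.04/0.069 = 1797.7 tonne/day and vapour = 499.35 tonne/day.
The evaporator receives (1−α)·2297 of feed at 0.745 water and removes 0.434 of that water:
0.434×0.745×(1−α)×2297 = 499.35
(1−α) = 499.35/742.69 = 0.6724;  α = 0.3276.
Bypass flow = 0.3276×2297 = 752.61 tonne/day.

752.6 tonne/day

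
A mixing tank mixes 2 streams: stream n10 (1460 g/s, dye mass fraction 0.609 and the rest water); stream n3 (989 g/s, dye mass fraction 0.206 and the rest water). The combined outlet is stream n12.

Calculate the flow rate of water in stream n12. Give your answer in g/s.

water out = water in = 1460×0.391 + 989×0.794 = 1356.1 g/s.

1356 g/s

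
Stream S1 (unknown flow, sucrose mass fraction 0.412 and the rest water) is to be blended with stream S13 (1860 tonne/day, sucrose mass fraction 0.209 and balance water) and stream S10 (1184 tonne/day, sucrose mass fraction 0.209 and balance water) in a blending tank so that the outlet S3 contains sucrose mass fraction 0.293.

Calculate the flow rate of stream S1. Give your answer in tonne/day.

2149 tonne/day

Let S1 be the unknown flow. Total out = 3044 + S1.
sucrose balance: 636.2 + 0.412·S1 = 0.293·(3044 + S1)
(0.412 − 0.293)·S1 = 0.293×3044 − 636.2 = 255.7
S1 = 255.7 / 0.119 = 2148.7 tonne/day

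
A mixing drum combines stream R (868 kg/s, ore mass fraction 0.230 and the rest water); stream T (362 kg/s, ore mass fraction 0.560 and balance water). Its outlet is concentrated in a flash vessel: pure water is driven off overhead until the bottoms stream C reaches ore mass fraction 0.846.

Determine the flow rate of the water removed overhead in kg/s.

ore entering = 868×0.230 + 362×0.560 = 402.36 kg/s.
All ore reports to C, so C = 402.36/0.846 = 475.6 kg/s.
Total feed = 1230 kg/s; overhead = 1230 − 475.6 = 754.4 kg/s.

754.4 kg/s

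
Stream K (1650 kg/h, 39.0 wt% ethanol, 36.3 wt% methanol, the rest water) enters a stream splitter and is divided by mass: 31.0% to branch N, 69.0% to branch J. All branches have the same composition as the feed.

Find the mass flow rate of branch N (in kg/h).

Branch N flow = 0.310×1650 = 511.5 kg/h.

511.5 kg/h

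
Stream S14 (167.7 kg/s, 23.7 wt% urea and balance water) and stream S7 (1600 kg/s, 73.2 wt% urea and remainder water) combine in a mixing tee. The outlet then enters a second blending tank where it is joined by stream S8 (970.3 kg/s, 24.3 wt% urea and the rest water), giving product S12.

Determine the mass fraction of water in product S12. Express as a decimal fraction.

0.4716

Overall, product flow = 2738 kg/s.
water in = 167.7×0.763 + 1600×0.268 + 970.3×0.757 = 1291.3 kg/s.
water fraction in S12 = 0.4716.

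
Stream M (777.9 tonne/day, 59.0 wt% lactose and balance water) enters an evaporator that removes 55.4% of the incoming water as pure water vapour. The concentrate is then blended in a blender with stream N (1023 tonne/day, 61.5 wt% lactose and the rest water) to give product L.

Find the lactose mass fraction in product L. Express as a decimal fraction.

Vapour removed = 0.554×0.410×777.9 = 176.69 tonne/day; concentrate = 601.21 tonne/day.
lactose reaching the mixer = 458.96 (from concentrate) + 1023×0.615 = 1088.1 tonne/day.
Product flow = 601.21 + 1023 = 1624.2 tonne/day; lactose fraction = 0.6699.

0.6699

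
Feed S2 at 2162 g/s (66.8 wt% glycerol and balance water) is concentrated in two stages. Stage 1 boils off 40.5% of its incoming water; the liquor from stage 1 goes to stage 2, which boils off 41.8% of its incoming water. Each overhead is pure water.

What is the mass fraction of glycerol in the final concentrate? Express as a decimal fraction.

0.853

water in feed = 2162×0.332 = 717.78 g/s.
After stage 1: water left = (1−0.405)×717.78 = 427.08; stream total = 1871.3 g/s.
After stage 2: water left = (1−0.418)×427.08 = 248.56; final concentrate = 1692.8 g/s.
glycerol fraction = 1444.2/1692.8 = 0.853.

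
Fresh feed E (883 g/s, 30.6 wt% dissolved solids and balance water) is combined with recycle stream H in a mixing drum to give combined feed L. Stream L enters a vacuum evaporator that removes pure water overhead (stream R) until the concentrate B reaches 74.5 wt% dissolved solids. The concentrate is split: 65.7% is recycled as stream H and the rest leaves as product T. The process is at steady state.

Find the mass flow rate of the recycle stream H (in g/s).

Overall dissolved solids balance (none leaves overhead): dissolved solids in fresh feed = dissolved solids in product, i.e. 883×0.306 = (1−0.657)·B·0.745.
B = 270.2/(0.745×0.343) = 1057.4 g/s.
Recycle H = 0.657×1057.4 = 694.7 g/s.

694.7 g/s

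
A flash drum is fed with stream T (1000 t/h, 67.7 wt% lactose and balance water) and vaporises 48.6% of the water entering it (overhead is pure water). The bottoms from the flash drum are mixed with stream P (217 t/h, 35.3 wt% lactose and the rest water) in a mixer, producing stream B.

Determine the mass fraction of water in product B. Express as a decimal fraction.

0.289

Vapour removed = 0.486×0.323×1000 = 156.98 t/h; concentrate = 843.02 t/h.
water reaching the mixer = 166.02 (from concentrate) + 217×0.647 = 306.42 t/h.
Product flow = 843.02 + 217 = 1060 t/h; water fraction = 0.289.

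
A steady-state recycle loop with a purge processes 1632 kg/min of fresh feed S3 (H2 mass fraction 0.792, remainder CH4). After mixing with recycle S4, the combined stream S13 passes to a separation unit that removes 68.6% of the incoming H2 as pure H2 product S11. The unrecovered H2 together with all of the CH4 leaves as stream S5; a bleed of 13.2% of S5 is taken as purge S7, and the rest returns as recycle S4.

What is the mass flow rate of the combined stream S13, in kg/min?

4348 kg/min

CH4 enters only via S3 and leaves only via the purge: 1632×0.208 = 0.132×(CH4 in S5), and the separation unit passes all CH4, so CH4 in S13 = CH4 in S5 = 2571.6 kg/min.
H2 in S13: m_A = 1632×0.792 + (1−0.132)·(1−0.686)·m_A, so m_A = 1292.5/0.7274 = 1776.8 kg/min.
S13 = 1776.8 + 2571.6 = 4348.5 kg/min.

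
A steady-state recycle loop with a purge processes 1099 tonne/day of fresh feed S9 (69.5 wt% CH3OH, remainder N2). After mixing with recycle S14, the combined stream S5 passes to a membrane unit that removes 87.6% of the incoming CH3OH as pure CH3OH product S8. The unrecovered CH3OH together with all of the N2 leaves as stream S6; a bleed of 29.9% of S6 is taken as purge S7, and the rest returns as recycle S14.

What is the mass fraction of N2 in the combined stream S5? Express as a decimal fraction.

0.5727

N2 enters only via S9 and leaves only via the purge: 1099×0.305 = 0.299×(N2 in S6), and the membrane unit passes all N2, so N2 in S5 = N2 in S6 = 1121.1 tonne/day.
CH3OH in S5: m_A = 1099×0.695 + (1−0.299)·(1−0.876)·m_A, so m_A = 763.8/0.9131 = 836.52 tonne/day.
S5 = 836.52 + 1121.1 = 1957.6 tonne/day.
N2 fraction in S5 = 1121.1/1957.6 = 0.5727.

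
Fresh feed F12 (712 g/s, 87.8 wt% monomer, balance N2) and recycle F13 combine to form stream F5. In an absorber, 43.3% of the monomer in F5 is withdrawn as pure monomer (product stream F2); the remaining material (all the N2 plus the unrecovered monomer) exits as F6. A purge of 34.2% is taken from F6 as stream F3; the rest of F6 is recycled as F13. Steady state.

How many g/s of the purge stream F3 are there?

280.2 g/s

N2 enters only via F12 and leaves only via the purge: 712×0.122 = 0.342×(N2 in F6), and the absorber passes all N2, so N2 in F5 = N2 in F6 = 253.99 g/s.
monomer in F5: m_A = 712×0.878 + (1−0.342)·(1−0.433)·m_A, so m_A = 625.14/0.6269 = 997.16 g/s.
F6 = (1−0.433)×997.16 + 253.99 = 819.38 g/s.
Purge F3 = 0.342×819.38 = 280.23 g/s.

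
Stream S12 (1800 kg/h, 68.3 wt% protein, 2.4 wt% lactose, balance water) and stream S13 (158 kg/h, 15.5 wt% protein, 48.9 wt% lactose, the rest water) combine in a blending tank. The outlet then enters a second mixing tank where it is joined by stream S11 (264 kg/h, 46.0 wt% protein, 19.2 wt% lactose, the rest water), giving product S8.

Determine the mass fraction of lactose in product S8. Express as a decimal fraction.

0.077

Overall, product flow = 2222 kg/h.
lactose in = 1800×0.024 + 158×0.489 + 264×0.192 = 171.15 kg/h.
lactose fraction in S8 = 0.077.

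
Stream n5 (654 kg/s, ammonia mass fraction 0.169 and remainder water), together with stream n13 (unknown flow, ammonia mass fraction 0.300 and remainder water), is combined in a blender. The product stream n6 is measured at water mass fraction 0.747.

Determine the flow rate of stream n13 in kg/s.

Let n13 be the unknown flow. Total out = 654 + n13.
water balance: 543.47 + 0.700·n13 = 0.747·(654 + n13)
(0.700 − 0.747)·n13 = 0.747×654 − 543.47 = -54.936
n13 = -54.936 / -0.047 = 1168.9 kg/s

1169 kg/s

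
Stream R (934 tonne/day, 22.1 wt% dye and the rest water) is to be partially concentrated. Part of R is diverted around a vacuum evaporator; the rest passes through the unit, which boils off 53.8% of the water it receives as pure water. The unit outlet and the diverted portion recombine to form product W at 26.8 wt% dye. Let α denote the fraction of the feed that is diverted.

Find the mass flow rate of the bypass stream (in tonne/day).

All 934×0.221 = 206.41 tonne/day of dye reaches W, so W = 206.41/0.268 = 770.2 tonne/day and vapour = 163.8 tonne/day.
The evaporator receives (1−α)·934 of feed at 0.779 water and removes 0.538 of that water:
0.538×0.779×(1−α)×934 = 163.8
(1−α) = 163.8/391.44 = 0.4184;  α = 0.5816.
Bypass flow = 0.5816×934 = 543.17 tonne/day.

543.2 tonne/day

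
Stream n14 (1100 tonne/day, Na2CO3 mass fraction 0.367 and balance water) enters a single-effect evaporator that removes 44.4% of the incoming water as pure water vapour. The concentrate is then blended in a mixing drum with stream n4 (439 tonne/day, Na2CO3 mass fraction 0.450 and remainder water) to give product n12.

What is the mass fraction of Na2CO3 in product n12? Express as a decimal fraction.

Vapour removed = 0.444×0.633×1100 = 309.16 tonne/day; concentrate = 790.84 tonne/day.
Na2CO3 reaching the mixer = 403.7 (from concentrate) + 439×0.450 = 601.25 tonne/day.
Product flow = 790.84 + 439 = 1229.8 tonne/day; Na2CO3 fraction = 0.489.

0.489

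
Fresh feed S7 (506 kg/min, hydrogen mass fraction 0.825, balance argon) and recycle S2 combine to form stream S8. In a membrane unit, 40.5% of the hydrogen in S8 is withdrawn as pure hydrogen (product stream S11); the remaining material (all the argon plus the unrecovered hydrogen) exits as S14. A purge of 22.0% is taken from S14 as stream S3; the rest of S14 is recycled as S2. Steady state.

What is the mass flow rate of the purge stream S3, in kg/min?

190.5 kg/min

argon enters only via S7 and leaves only via the purge: 506×0.175 = 0.220×(argon in S14), and the membrane unit passes all argon, so argon in S8 = argon in S14 = 402.5 kg/min.
hydrogen in S8: m_A = 506×0.825 + (1−0.220)·(1−0.405)·m_A, so m_A = 417.45/0.5359 = 778.97 kg/min.
S14 = (1−0.405)×778.97 + 402.5 = 865.99 kg/min.
Purge S3 = 0.220×865.99 = 190.52 kg/min.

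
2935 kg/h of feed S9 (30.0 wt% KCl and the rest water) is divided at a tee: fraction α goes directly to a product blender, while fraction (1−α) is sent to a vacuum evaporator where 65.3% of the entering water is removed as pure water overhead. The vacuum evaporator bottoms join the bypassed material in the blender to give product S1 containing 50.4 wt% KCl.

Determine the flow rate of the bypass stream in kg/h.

All 2935×0.300 = 880.5 kg/h of KCl reaches S1, so S1 = 880.5/0.504 = 1747 kg/h and vapour = 1188 kg/h.
The evaporator receives (1−α)·2935 of feed at 0.700 water and removes 0.653 of that water:
0.653×0.700×(1−α)×2935 = 1188
(1−α) = 1188/1341.6 = 0.8855;  α = 0.1145.
Bypass flow = 0.1145×2935 = 336.06 kg/h.

336.1 kg/h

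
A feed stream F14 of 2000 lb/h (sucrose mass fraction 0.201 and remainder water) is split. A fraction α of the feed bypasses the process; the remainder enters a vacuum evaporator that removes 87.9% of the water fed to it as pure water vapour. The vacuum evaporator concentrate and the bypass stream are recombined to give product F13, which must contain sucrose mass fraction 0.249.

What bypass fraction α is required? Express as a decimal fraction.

All 2000×0.201 = 402 lb/h of sucrose reaches F13, so F13 = 402/0.249 = 1614.5 lb/h and vapour = 385.54 lb/h.
The evaporator receives (1−α)·2000 of feed at 0.799 water and removes 0.879 of that water:
0.879×0.799×(1−α)×2000 = 385.54
(1−α) = 385.54/1404.6 = 0.2745;  α = 0.7255.

0.726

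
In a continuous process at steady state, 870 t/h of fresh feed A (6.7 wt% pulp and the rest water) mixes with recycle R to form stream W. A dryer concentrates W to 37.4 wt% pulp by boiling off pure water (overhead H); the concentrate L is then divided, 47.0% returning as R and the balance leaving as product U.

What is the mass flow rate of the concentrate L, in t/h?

Overall pulp balance (none leaves overhead): pulp in fresh feed = pulp in product, i.e. 870×0.067 = (1−0.470)·L·0.374.
L = 58.29/(0.374×0.530) = 294.07 t/h.

294.1 t/h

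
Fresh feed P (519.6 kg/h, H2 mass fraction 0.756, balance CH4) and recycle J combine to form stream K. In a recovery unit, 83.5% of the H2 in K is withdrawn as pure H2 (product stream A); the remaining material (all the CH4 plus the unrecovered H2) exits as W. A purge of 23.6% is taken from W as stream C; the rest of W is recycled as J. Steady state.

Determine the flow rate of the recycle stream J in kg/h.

467.1 kg/h

CH4 enters only via P and leaves only via the purge: 519.6×0.244 = 0.236×(CH4 in W), and the recovery unit passes all CH4, so CH4 in K = CH4 in W = 537.21 kg/h.
H2 in K: m_A = 519.6×0.756 + (1−0.236)·(1−0.835)·m_A, so m_A = 392.82/0.8739 = 449.48 kg/h.
W = (1−0.835)×449.48 + 537.21 = 611.38 kg/h.
Recycle J = (1−0.236)×611.38 = 467.09 kg/h.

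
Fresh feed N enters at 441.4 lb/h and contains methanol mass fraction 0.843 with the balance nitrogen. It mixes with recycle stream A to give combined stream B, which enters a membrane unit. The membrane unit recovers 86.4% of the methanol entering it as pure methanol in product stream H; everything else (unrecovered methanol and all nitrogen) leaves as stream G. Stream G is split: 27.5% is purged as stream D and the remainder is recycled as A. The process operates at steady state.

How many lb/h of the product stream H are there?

356.7 lb/h

methanol in B: m_A = 441.4×0.843 + (1−0.275)·(1−0.864)·m_A, so m_A = 372.1/0.9014 = 412.8 lb/h.
Product H = 0.864×412.8 = 356.66 lb/h.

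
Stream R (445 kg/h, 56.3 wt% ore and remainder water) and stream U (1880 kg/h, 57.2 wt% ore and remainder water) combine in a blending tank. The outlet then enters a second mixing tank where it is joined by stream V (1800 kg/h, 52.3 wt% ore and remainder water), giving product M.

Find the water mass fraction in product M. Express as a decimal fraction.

Overall, product flow = 4125 kg/h.
water in = 445×0.437 + 1880×0.428 + 1800×0.477 = 1857.7 kg/h.
water fraction in M = 0.450.

0.450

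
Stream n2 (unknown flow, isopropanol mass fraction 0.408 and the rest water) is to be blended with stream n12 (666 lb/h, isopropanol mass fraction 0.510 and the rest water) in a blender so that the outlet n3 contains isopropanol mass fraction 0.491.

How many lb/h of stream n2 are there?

Let n2 be the unknown flow. Total out = 666 + n2.
isopropanol balance: 339.66 + 0.408·n2 = 0.491·(666 + n2)
(0.408 − 0.491)·n2 = 0.491×666 − 339.66 = -12.654
n2 = -12.654 / -0.083 = 152.46 lb/h

152.5 lb/h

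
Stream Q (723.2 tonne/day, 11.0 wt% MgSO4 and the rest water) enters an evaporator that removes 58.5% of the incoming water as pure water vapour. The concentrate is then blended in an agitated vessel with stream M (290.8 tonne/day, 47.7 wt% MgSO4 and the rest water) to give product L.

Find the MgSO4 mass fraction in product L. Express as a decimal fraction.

Vapour removed = 0.585×0.890×723.2 = 376.53 tonne/day; concentrate = 346.67 tonne/day.
MgSO4 reaching the mixer = 79.552 (from concentrate) + 290.8×0.477 = 218.26 tonne/day.
Product flow = 346.67 + 290.8 = 637.47 tonne/day; MgSO4 fraction = 0.342.

0.342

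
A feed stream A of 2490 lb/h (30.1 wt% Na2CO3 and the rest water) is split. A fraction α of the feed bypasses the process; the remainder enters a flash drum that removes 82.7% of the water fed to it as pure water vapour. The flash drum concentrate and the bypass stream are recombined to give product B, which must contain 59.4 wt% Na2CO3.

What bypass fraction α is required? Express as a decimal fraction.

0.147

All 2490×0.301 = 749.49 lb/h of Na2CO3 reaches B, so B = 749.49/0.594 = 1261.8 lb/h and vapour = 1228.2 lb/h.
The evaporator receives (1−α)·2490 of feed at 0.699 water and removes 0.827 of that water:
0.827×0.699×(1−α)×2490 = 1228.2
(1−α) = 1228.2/1439.4 = 0.8533;  α = 0.1467.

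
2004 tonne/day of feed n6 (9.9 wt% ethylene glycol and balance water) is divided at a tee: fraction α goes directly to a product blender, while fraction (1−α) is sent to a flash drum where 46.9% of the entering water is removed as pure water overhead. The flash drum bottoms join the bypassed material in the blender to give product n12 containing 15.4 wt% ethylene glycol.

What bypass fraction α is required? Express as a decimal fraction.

All 2004×0.099 = 198.4 tonne/day of ethylene glycol reaches n12, so n12 = 198.4/0.154 = 1288.3 tonne/day and vapour = 715.71 tonne/day.
The evaporator receives (1−α)·2004 of feed at 0.901 water and removes 0.469 of that water:
0.469×0.901×(1−α)×2004 = 715.71
(1−α) = 715.71/846.83 = 0.8452;  α = 0.1548.

0.155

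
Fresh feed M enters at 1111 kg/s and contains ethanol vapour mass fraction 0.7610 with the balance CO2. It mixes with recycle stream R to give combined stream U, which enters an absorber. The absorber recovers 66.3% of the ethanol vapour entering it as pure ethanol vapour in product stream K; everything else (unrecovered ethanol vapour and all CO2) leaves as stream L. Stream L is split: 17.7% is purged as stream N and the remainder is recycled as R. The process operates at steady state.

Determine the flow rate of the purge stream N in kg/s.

CO2 enters only via M and leaves only via the purge: 1111×0.239 = 0.177×(CO2 in L), and the absorber passes all CO2, so CO2 in U = CO2 in L = 1500.2 kg/s.
ethanol vapour in U: m_A = 1111×0.761 + (1−0.177)·(1−0.663)·m_A, so m_A = 845.47/0.7226 = 1170 kg/s.
L = (1−0.663)×1170 + 1500.2 = 1894.4 kg/s.
Purge N = 0.177×1894.4 = 335.32 kg/s.

335.3 kg/s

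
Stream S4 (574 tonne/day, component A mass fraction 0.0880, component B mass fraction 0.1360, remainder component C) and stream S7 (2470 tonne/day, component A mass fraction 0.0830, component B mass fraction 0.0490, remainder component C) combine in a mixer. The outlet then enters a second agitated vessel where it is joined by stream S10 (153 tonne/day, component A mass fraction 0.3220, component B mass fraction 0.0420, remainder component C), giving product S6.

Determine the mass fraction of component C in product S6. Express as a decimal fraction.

Overall, product flow = 3197 tonne/day.
component C in = 574×0.776 + 2470×0.868 + 153×0.636 = 2686.7 tonne/day.
component C fraction in S6 = 0.8404.

0.8404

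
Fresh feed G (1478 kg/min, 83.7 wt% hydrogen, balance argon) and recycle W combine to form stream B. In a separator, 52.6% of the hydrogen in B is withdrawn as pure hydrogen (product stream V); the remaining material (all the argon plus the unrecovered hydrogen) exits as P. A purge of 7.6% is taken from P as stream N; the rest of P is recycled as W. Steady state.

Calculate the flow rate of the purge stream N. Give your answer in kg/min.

320.2 kg/min

argon enters only via G and leaves only via the purge: 1478×0.163 = 0.076×(argon in P), and the separator passes all argon, so argon in B = argon in P = 3169.9 kg/min.
hydrogen in B: m_A = 1478×0.837 + (1−0.076)·(1−0.526)·m_A, so m_A = 1237.1/0.5620 = 2201.1 kg/min.
P = (1−0.526)×2201.1 + 3169.9 = 4213.3 kg/min.
Purge N = 0.076×4213.3 = 320.21 kg/min.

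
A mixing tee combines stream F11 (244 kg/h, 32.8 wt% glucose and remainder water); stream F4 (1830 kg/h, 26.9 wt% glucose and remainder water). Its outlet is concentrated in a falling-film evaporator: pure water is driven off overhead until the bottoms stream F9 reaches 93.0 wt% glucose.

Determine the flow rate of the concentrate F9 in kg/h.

glucose entering = 244×0.328 + 1830×0.269 = 572.3 kg/h.
All glucose reports to F9, so F9 = 572.3/0.930 = 615.38 kg/h.

615.4 kg/h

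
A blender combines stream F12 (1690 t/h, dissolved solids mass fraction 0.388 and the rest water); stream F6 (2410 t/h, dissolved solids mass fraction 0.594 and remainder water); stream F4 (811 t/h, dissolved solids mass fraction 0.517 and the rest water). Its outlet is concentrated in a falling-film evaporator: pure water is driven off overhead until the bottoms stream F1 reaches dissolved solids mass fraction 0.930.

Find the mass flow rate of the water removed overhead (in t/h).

2216 t/h

dissolved solids entering = 1690×0.388 + 2410×0.594 + 811×0.517 = 2506.5 t/h.
All dissolved solids reports to F1, so F1 = 2506.5/0.930 = 2695.2 t/h.
Total feed = 4911 t/h; overhead = 4911 − 2695.2 = 2215.8 t/h.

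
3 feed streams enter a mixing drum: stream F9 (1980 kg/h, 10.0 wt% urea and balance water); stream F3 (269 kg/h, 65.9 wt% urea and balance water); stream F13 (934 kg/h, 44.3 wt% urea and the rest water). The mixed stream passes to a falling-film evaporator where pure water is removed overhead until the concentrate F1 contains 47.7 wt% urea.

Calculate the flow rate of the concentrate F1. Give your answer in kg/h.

1654 kg/h

urea entering = 1980×0.100 + 269×0.659 + 934×0.443 = 789.03 kg/h.
All urea reports to F1, so F1 = 789.03/0.477 = 1654.2 kg/h.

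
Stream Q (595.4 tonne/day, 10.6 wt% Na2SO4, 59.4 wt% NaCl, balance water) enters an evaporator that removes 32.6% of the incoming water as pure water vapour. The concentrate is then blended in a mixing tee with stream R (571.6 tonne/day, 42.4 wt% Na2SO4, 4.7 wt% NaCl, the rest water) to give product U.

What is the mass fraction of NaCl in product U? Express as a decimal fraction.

0.3432

Vapour removed = 0.326×0.300×595.4 = 58.23 tonne/day; concentrate = 537.17 tonne/day.
NaCl reaching the mixer = 353.67 (from concentrate) + 571.6×0.047 = 380.53 tonne/day.
Product flow = 537.17 + 571.6 = 1108.8 tonne/day; NaCl fraction = 0.3432.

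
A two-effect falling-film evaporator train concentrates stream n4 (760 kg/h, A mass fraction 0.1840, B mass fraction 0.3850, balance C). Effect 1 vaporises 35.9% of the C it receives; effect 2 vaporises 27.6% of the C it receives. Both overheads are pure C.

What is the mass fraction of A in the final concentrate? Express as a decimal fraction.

0.2393

C in feed = 760×0.431 = 327.56 kg/h.
After stage 1: C left = (1−0.359)×327.56 = 209.97; stream total = 642.41 kg/h.
After stage 2: C left = (1−0.276)×209.97 = 152.02; final concentrate = 584.46 kg/h.
A fraction = 139.84/584.46 = 0.2393.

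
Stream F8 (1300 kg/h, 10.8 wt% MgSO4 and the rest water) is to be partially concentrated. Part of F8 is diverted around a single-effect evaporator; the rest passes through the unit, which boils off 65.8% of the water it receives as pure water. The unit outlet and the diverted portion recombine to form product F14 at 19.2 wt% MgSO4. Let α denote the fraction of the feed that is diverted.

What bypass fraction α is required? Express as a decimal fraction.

0.255

All 1300×0.108 = 140.4 kg/h of MgSO4 reaches F14, so F14 = 140.4/0.192 = 731.25 kg/h and vapour = 568.75 kg/h.
The evaporator receives (1−α)·1300 of feed at 0.892 water and removes 0.658 of that water:
0.658×0.892×(1−α)×1300 = 568.75
(1−α) = 568.75/763.02 = 0.7454;  α = 0.2546.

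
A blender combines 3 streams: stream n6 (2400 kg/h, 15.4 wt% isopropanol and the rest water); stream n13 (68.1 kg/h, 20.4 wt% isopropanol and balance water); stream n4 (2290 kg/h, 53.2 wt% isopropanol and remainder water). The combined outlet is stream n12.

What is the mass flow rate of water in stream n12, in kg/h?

3156 kg/h

water out = water in = 2400×0.846 + 68.1×0.796 + 2290×0.468 = 3156.3 kg/h.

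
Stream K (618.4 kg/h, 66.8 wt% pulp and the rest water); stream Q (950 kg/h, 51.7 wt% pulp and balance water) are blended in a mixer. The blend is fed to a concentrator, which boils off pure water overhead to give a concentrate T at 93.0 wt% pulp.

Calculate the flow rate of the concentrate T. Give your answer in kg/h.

pulp entering = 618.4×0.668 + 950×0.517 = 904.24 kg/h.
All pulp reports to T, so T = 904.24/0.930 = 972.3 kg/h.

972.3 kg/h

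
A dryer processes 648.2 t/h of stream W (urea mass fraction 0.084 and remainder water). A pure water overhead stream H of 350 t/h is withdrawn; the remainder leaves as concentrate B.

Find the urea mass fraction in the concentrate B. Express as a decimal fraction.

urea is not removed: 648.2×0.084 = 54.449 t/h of urea enters B.
Concentrate = 648.2 − 350 = 298.2 t/h.
Mass fraction = 54.449/298.2 = 0.183.

0.183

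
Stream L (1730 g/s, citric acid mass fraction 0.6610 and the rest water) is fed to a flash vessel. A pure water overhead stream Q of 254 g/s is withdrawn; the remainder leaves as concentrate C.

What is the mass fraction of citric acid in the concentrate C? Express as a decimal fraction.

citric acid is not removed: 1730×0.661 = 1143.5 g/s of citric acid enters C.
Concentrate = 1730 − 254 = 1476 g/s.
Mass fraction = 1143.5/1476 = 0.7747.

0.7747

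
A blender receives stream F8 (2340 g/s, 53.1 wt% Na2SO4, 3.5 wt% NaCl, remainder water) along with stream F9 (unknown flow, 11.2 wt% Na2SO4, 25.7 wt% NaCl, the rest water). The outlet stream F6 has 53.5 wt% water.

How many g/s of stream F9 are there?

2462 g/s

Let F9 be the unknown flow. Total out = 2340 + F9.
water balance: 1015.6 + 0.631·F9 = 0.535·(2340 + F9)
(0.631 − 0.535)·F9 = 0.535×2340 − 1015.6 = 236.34
F9 = 236.34 / 0.096 = 2461.9 g/s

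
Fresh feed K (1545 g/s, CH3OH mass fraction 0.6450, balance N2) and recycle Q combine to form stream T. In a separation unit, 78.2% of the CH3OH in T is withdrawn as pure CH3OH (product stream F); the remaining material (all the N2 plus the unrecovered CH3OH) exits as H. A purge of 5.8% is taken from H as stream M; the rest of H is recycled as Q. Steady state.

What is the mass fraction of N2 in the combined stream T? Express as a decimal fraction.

N2 enters only via K and leaves only via the purge: 1545×0.355 = 0.058×(N2 in H), and the separation unit passes all N2, so N2 in T = N2 in H = 9456.5 g/s.
CH3OH in T: m_A = 1545×0.645 + (1−0.058)·(1−0.782)·m_A, so m_A = 996.52/0.7946 = 1254.1 g/s.
T = 1254.1 + 9456.5 = 10711 g/s.
N2 fraction in T = 9456.5/10711 = 0.8829.

0.8829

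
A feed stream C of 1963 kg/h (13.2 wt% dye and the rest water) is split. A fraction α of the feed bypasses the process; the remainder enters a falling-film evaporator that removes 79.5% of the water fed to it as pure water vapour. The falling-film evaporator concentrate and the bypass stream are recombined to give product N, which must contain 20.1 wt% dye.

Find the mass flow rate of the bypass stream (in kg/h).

All 1963×0.132 = 259.12 kg/h of dye reaches N, so N = 259.12/0.201 = 1289.1 kg/h and vapour = 673.87 kg/h.
The evaporator receives (1−α)·1963 of feed at 0.868 water and removes 0.795 of that water:
0.795×0.868×(1−α)×1963 = 673.87
(1−α) = 673.87/1354.6 = 0.4975;  α = 0.5025.
Bypass flow = 0.5025×1963 = 986.47 kg/h.

986.5 kg/h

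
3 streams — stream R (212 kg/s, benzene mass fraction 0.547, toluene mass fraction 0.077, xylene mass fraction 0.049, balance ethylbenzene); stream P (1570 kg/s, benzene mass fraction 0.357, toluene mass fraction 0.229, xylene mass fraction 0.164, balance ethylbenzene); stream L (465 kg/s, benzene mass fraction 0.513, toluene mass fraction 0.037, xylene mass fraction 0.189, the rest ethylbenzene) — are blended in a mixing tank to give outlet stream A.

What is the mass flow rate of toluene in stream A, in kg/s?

toluene out = toluene in = 212×0.077 + 1570×0.229 + 465×0.037 = 393.06 kg/s.

393.1 kg/s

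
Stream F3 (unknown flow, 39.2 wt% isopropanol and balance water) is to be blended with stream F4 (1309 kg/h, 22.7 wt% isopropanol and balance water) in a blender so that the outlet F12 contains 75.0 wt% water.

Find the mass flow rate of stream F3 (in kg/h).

212 kg/h

Let F3 be the unknown flow. Total out = 1309 + F3.
water balance: 1011.9 + 0.608·F3 = 0.750·(1309 + F3)
(0.608 − 0.750)·F3 = 0.750×1309 − 1011.9 = -30.107
F3 = -30.107 / -0.142 = 212.02 kg/h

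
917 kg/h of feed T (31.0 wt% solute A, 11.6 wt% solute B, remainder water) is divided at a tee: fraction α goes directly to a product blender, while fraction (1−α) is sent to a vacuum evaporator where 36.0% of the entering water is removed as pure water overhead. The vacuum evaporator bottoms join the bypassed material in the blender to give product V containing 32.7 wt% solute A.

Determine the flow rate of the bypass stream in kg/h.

All 917×0.310 = 284.27 kg/h of solute A reaches V, so V = 284.27/0.327 = 869.33 kg/h and vapour = 47.673 kg/h.
The evaporator receives (1−α)·917 of feed at 0.574 water and removes 0.360 of that water:
0.360×0.574×(1−α)×917 = 47.673
(1−α) = 47.673/189.49 = 0.2516;  α = 0.7484.
Bypass flow = 0.7484×917 = 686.3 kg/h.

686.3 kg/h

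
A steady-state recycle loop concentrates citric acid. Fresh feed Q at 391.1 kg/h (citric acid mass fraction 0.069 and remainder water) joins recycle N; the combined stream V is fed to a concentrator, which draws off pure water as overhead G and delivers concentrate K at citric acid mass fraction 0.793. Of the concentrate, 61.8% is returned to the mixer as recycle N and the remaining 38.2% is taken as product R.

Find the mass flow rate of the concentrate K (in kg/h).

Overall citric acid balance (none leaves overhead): citric acid in fresh feed = citric acid in product, i.e. 391.1×0.069 = (1−0.618)·K·0.793.
K = 26.986/(0.793×0.382) = 89.084 kg/h.

89.08 kg/h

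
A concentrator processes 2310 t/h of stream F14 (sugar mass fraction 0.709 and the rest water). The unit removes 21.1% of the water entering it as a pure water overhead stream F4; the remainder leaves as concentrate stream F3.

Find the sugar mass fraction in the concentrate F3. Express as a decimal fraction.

sugar is not removed: 2310×0.709 = 1637.8 t/h of sugar enters F3.
water entering = 2310×0.291 = 672.21 t/h; overhead removed = 0.211×672.21 = 141.84 t/h.
Concentrate = 2310 − 141.84 = 2168.2 t/h.
Mass fraction = 1637.8/2168.2 = 0.755.

0.755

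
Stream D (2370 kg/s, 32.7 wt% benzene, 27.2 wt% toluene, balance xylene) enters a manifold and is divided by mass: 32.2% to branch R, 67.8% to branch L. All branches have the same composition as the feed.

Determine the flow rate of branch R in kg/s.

763.1 kg/s

Branch R flow = 0.322×2370 = 763.14 kg/s.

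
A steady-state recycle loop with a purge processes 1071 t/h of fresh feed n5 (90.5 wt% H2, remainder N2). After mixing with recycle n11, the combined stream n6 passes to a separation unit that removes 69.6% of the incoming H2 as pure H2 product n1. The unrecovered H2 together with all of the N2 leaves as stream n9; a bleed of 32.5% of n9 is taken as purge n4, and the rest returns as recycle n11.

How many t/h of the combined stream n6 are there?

N2 enters only via n5 and leaves only via the purge: 1071×0.095 = 0.325×(N2 in n9), and the separation unit passes all N2, so N2 in n6 = N2 in n9 = 313.06 t/h.
H2 in n6: m_A = 1071×0.905 + (1−0.325)·(1−0.696)·m_A, so m_A = 969.25/0.7948 = 1219.5 t/h.
n6 = 1219.5 + 313.06 = 1532.6 t/h.

1533 t/h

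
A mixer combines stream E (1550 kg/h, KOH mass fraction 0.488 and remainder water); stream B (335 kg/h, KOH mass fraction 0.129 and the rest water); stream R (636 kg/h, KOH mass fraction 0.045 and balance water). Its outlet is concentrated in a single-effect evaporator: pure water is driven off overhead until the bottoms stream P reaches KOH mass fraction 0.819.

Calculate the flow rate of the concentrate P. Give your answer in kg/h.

1011 kg/h

KOH entering = 1550×0.488 + 335×0.129 + 636×0.045 = 828.24 kg/h.
All KOH reports to P, so P = 828.24/0.819 = 1011.3 kg/h.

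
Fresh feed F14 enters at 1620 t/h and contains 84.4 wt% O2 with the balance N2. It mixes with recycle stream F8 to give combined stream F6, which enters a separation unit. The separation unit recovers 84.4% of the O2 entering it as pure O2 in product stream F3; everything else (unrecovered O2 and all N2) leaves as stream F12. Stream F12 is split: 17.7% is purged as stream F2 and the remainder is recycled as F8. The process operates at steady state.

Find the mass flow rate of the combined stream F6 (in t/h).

N2 enters only via F14 and leaves only via the purge: 1620×0.156 = 0.177×(N2 in F12), and the separation unit passes all N2, so N2 in F6 = N2 in F12 = 1427.8 t/h.
O2 in F6: m_A = 1620×0.844 + (1−0.177)·(1−0.844)·m_A, so m_A = 1367.3/0.8716 = 1568.7 t/h.
F6 = 1568.7 + 1427.8 = 2996.5 t/h.

2996 t/h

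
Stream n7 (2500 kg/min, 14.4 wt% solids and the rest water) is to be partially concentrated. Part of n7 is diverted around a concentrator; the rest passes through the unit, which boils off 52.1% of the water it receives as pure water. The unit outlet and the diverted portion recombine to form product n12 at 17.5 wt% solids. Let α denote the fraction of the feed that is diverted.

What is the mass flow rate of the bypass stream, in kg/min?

1507 kg/min

All 2500×0.144 = 360 kg/min of solids reaches n12, so n12 = 360/0.175 = 2057.1 kg/min and vapour = 442.86 kg/min.
The evaporator receives (1−α)·2500 of feed at 0.856 water and removes 0.521 of that water:
0.521×0.856×(1−α)×2500 = 442.86
(1−α) = 442.86/1114.9 = 0.3972;  α = 0.6028.
Bypass flow = 0.6028×2500 = 1507 kg/min.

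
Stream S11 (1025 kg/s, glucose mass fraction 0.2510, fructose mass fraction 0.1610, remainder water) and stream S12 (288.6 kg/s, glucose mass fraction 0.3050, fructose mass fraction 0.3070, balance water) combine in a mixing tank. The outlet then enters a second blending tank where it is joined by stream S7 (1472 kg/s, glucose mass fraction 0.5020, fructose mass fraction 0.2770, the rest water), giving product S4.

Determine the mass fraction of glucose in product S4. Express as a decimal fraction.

Overall, product flow = 2785.6 kg/s.
glucose in = 1025×0.251 + 288.6×0.305 + 1472×0.502 = 1084.2 kg/s.
glucose fraction in S4 = 0.3892.

0.3892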